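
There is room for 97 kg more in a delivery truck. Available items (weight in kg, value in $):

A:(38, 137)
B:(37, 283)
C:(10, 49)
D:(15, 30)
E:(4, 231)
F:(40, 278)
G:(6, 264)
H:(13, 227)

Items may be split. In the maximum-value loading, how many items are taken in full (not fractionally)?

Sort by value per unit weight and fill in that order.
Order: E (231/4=57.75) > G (264/6=44.00) > H (227/13=17.46) > B (283/37=7.65) > F (278/40=6.95) > C (49/10=4.90) > A (137/38=3.61) > D (30/15=2.00)
Fill: take E (4 @ 231) → take G (6 @ 264) → take H (13 @ 227) → take B (37 @ 283) → take 37/40 of F → 257.15; 97/97 used.
4 item(s) taken whole; one partial (take 37/40 of F).

4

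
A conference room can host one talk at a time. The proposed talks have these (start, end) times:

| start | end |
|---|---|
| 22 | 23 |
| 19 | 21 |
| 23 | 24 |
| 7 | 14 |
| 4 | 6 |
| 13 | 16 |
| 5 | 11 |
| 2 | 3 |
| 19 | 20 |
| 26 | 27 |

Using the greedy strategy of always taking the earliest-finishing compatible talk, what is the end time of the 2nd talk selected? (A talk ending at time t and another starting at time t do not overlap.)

6

Greedy by earliest finish: after sorting by end time, pick each interval compatible with the last pick.
By end time: (2,3), (4,6), (5,11), (7,14), (13,16), (19,20), (19,21), (22,23), (23,24), (26,27).
Pick (2,3); next start ≥ 3 → (4,6); next start ≥ 6 → (7,14); next start ≥ 14 → (19,20); next start ≥ 20 → (22,23); next start ≥ 23 → (23,24); next start ≥ 24 → (26,27).
Selected: (2,3) (4,6) (7,14) (19,20) (22,23) (23,24) (26,27)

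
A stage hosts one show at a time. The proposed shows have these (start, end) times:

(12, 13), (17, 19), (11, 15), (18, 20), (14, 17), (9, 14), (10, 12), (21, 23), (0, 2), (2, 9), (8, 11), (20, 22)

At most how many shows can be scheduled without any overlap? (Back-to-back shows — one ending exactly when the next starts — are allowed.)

7

Order by finish time; keep every interval that doesn't clash with the previous kept one.
By end time: (0,2), (2,9), (8,11), (10,12), (12,13), (9,14), (11,15), (14,17), (17,19), (18,20), (20,22), (21,23).
Pick (0,2); next start ≥ 2 → (2,9); next start ≥ 9 → (10,12); next start ≥ 12 → (12,13); next start ≥ 13 → (14,17); next start ≥ 17 → (17,19); next start ≥ 19 → (20,22).
Selected 7 shows.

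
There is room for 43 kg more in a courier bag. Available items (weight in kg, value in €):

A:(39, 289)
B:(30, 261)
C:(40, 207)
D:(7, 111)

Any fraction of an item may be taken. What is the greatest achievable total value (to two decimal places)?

416.46

Greedy by value/weight ratio, highest first.
Order: D (111/7=15.86) > B (261/30=8.70) > A (289/39=7.41) > C (207/40=5.17)
Fill: take D (7 @ 111) → take B (30 @ 261) → take 6/39 of A → 44.46; 43/43 used.
Total value = 416.46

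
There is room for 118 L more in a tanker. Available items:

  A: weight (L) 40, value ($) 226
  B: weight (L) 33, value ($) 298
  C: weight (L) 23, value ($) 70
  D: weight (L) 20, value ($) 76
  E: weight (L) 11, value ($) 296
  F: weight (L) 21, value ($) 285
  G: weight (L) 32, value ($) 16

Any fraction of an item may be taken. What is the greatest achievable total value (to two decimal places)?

1154.40

Sort by value per unit weight and fill in that order.
Order: E (296/11=26.91) > F (285/21=13.57) > B (298/33=9.03) > A (226/40=5.65) > D (76/20=3.80) > C (70/23=3.04) > G (16/32=0.50)
Fill: take E (11 @ 296) → take F (21 @ 285) → take B (33 @ 298) → take A (40 @ 226) → take 13/20 of D → 49.40; 118/118 used.
Total value = 1154.40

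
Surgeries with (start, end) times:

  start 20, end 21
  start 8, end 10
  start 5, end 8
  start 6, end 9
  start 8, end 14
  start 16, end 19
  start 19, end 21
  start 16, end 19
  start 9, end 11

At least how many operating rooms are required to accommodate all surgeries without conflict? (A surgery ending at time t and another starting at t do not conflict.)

3

Events (time:±→running): 5:+→1 6:+→2 8:-→1 8:+→2 8:+→3 … peak 3.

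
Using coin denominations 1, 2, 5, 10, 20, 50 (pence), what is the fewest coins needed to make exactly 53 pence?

Greedy: take as many of the largest coin as possible, then repeat with the remainder.
53 − 1×50→3 − 1×2→1 − 1×1→0
Total coins = 1 + 1 + 1 = 3

3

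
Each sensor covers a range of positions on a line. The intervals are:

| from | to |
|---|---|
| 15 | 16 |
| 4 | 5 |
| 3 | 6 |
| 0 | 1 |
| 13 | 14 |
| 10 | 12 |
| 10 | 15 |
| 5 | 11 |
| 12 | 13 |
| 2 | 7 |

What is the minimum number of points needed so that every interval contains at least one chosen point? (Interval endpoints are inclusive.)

5

Process intervals by earliest right end; each time one isn't hit yet, stab at its right endpoint.
By right end: [0,1]  [4,5]  [3,6]  [2,7]  [5,11]  [10,12]  [12,13]  [13,14]  [10,15]  [15,16]
[0,1] uncovered → point at 1; [4,5] uncovered → point at 5; [10,12] uncovered → point at 12; [13,14] uncovered → point at 14; [15,16] uncovered → point at 16.
Points: 1, 5, 12, 14, 16 (5 total).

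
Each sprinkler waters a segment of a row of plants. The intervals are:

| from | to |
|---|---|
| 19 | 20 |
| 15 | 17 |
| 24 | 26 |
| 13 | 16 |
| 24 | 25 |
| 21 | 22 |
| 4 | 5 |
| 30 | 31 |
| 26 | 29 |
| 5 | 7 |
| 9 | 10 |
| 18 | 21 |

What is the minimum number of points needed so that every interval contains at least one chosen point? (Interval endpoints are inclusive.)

Sort by right endpoint; whenever an interval is uncovered, place a point at its right end.
By right end: [4,5]  [5,7]  [9,10]  [13,16]  [15,17]  [19,20]  [18,21]  [21,22]  [24,25]  [24,26]  [26,29]  [30,31]
[4,5] uncovered → point at 5; [9,10] uncovered → point at 10; [13,16] uncovered → point at 16; [19,20] uncovered → point at 20; [21,22] uncovered → point at 22; [24,25] uncovered → point at 25; [26,29] uncovered → point at 29; [30,31] uncovered → point at 31.
Points: 5, 10, 16, 20, 22, 25, 29, 31 (8 total).

8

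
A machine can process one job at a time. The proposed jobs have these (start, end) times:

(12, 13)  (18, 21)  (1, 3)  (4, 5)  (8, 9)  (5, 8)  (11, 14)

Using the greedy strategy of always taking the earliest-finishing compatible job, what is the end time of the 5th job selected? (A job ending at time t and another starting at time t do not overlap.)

13

By end time: (1,3), (4,5), (5,8), (8,9), (12,13), (11,14), (18,21).
Pick (1,3); next start ≥ 3 → (4,5); next start ≥ 5 → (5,8); next start ≥ 8 → (8,9); next start ≥ 9 → (12,13); next start ≥ 13 → (18,21).
Selected: (1,3) (4,5) (5,8) (8,9) (12,13) (18,21)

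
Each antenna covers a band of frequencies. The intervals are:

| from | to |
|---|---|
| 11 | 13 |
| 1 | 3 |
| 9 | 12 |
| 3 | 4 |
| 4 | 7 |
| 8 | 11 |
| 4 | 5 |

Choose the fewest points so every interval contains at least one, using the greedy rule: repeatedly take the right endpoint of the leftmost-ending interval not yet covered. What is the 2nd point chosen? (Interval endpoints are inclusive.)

Sort by right endpoint; whenever an interval is uncovered, place a point at its right end.
By right end: [1,3]  [3,4]  [4,5]  [4,7]  [8,11]  [9,12]  [11,13]
[1,3] uncovered → point at 3; [4,5] uncovered → point at 5; [8,11] uncovered → point at 11.
Points: 3, 5, 11 (3 total).

5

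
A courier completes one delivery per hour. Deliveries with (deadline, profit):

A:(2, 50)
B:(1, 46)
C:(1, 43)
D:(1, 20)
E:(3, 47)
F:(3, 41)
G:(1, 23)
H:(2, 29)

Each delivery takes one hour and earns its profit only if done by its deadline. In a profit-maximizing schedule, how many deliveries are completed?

3

Take jobs in profit order; each goes to the latest open slot no later than its deadline.
Profit order: A=50 E=47 B=46 C=43 F=41 H=29 G=23 D=20
Assign: A→slot 2, E→slot 3, B→slot 1, C skipped, F skipped, H skipped, G skipped, D skipped.
Slots: [1:B] [2:A] [3:E]
3 of 8 scheduled.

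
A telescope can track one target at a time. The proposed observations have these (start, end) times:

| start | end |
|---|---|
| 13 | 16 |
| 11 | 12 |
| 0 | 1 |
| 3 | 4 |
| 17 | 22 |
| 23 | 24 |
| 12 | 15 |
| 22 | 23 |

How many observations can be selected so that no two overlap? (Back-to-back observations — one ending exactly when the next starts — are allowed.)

Order by finish time; keep every interval that doesn't clash with the previous kept one.
Sorted by end: (0,1)  (3,4)  (11,12)  (12,15)  (13,16)  (17,22)  (22,23)  (23,24)
take (0,1); take (3,4); take (11,12); take (12,15); take (17,22); take (22,23); take (23,24).
Selected 7 observations.

7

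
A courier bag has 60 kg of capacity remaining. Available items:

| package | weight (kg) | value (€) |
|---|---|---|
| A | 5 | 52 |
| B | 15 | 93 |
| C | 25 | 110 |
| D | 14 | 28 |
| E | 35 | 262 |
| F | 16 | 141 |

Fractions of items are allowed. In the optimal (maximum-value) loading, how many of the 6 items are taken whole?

Order: A (52/5=10.40) > F (141/16=8.81) > E (262/35=7.49) > B (93/15=6.20) > C (110/25=4.40) > D (28/14=2.00)
Fill: take A (5 @ 52) → take F (16 @ 141) → take E (35 @ 262) → take 4/15 of B → 24.80; 60/60 used.
3 item(s) taken whole; one partial (take 4/15 of B).

3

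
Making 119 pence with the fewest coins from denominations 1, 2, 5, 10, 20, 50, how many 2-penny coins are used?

2

Use the largest denomination that fits, subtract, and repeat.
119 = 2×50 + 1×10 + 1×5 + 2×2
Count of 2: 2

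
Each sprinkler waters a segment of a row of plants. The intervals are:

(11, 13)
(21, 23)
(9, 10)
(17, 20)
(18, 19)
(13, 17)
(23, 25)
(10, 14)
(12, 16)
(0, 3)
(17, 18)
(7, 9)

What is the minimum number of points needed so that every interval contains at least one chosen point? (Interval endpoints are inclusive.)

Sorted: [0,3] [7,9] [9,10] [11,13] [10,14] [12,16] [13,17] [17,18] [18,19] [17,20] [21,23] [23,25]
{[0,3]} hit by 3; {[7,9],[9,10]} hit by 9; {[11,13],[10,14],[12,16],[13,17]} hit by 13; {[17,18],[18,19],[17,20]} hit by 18; {[21,23],[23,25]} hit by 23.
Points: 3, 9, 13, 18, 23 (5 total).

5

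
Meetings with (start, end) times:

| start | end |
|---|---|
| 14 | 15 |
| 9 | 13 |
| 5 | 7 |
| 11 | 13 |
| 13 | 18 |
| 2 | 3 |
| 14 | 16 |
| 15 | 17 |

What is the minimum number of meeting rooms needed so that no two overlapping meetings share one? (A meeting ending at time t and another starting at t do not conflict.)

3

Events (time:±→running): 2:+→1 3:-→0 5:+→1 7:-→0 9:+→1 11:+→2 13:-→1 13:-→0 13:+→1 14:+→2 14:+→3 … peak 3.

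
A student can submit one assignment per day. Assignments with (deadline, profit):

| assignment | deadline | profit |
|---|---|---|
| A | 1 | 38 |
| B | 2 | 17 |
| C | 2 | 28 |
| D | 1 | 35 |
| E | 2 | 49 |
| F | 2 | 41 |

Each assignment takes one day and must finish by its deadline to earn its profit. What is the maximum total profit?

Profit order: E=49 F=41 A=38 D=35 C=28 B=17
Assign: E→slot 2, F→slot 1, A skipped, D skipped, C skipped, B skipped.
Slots: [1:F] [2:E]
Profit = 41 + 49 = 90

90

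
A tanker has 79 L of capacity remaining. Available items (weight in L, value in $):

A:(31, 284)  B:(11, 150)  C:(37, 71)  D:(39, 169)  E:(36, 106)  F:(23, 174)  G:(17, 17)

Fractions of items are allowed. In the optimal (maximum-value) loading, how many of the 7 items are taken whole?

3

Sort by value per unit weight and fill in that order.
Ratios (sorted): B 13.64, A 9.16, F 7.57, D 4.33, E 2.94, C 1.92, G 1.00
take B (11 @ 150); take A (31 @ 284); take F (23 @ 174); take 14/39 of D → 60.67. Capacity used 79/79.
3 item(s) taken whole; one partial (take 14/39 of D).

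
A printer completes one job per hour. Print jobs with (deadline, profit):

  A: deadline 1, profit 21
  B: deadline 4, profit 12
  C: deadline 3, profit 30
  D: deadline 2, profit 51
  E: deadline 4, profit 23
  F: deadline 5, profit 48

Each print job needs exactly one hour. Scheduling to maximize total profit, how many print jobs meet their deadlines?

5

Sort by profit descending; place each in the latest free slot ≤ its deadline.
Profit order: D=51 F=48 C=30 E=23 A=21 B=12
Assign: D→slot 2, F→slot 5, C→slot 3, E→slot 4, A→slot 1, B skipped.
Slots: [1:A] [2:D] [3:C] [4:E] [5:F]
5 of 6 scheduled.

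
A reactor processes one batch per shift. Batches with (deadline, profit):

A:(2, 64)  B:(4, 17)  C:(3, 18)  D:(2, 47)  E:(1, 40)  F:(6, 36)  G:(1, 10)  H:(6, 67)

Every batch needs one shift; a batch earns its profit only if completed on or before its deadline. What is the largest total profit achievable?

249

Profit order: H=67 A=64 D=47 E=40 F=36 C=18 B=17 G=10
Assign: H→slot 6, A→slot 2, D→slot 1, E skipped, F→slot 5, C→slot 3, B→slot 4, G skipped.
Slots: [1:D] [2:A] [3:C] [4:B] [5:F] [6:H]
Profit = 47 + 64 + 18 + 17 + 36 + 67 = 249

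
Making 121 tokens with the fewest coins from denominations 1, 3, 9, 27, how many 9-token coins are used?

1

Use the largest denomination that fits, subtract, and repeat.
121 − 4×27→13 − 1×9→4 − 1×3→1 − 1×1→0
Count of 9: 1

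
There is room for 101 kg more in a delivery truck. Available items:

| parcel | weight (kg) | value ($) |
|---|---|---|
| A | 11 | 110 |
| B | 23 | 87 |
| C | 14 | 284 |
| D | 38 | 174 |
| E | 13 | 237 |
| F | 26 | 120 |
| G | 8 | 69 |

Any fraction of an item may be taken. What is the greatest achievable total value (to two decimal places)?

Order: C (284/14=20.29) > E (237/13=18.23) > A (110/11=10.00) > G (69/8=8.62) > F (120/26=4.62) > D (174/38=4.58) > B (87/23=3.78)
Fill: take C (14 @ 284) → take E (13 @ 237) → take A (11 @ 110) → take G (8 @ 69) → take F (26 @ 120) → take 29/38 of D → 132.79; 101/101 used.
Total value = 952.79

952.79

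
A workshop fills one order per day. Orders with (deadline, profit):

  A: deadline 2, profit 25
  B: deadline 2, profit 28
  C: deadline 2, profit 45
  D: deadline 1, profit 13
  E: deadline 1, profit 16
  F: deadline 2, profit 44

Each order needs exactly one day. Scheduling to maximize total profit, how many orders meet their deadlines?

Sort by profit descending; place each in the latest free slot ≤ its deadline.
By profit: C(d2,45), F(d2,44), B(d2,28), A(d2,25), E(d1,16), D(d1,13)
C→slot 2; F→slot 1; B skipped; A skipped; E skipped; D skipped.
2 of 6 scheduled.

2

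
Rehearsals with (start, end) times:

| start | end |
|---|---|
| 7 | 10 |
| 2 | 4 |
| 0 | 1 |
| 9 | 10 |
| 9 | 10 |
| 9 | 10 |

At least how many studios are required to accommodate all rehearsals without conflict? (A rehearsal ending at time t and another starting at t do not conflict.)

starts: [0, 2, 7, 9, 9, 9]
ends:   [1, 4, 10, 10, 10, 10]
s0→1 e1→0 s2→1 e4→0 s7→1 s9→2 s9→3 s9→4  — peak 4.

4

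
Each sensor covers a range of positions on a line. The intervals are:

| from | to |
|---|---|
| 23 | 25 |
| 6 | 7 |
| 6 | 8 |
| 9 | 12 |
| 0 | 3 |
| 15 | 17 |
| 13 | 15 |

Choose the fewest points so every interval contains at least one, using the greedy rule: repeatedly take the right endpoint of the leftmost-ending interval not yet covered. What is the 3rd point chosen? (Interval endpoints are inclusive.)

Process intervals by earliest right end; each time one isn't hit yet, stab at its right endpoint.
By right end: [0,3]  [6,7]  [6,8]  [9,12]  [13,15]  [15,17]  [23,25]
[0,3] uncovered → point at 3; [6,7] uncovered → point at 7; [9,12] uncovered → point at 12; [13,15] uncovered → point at 15; [23,25] uncovered → point at 25.
Points: 3, 7, 12, 15, 25 (5 total).

12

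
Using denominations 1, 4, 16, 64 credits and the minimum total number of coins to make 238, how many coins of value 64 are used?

Use the largest denomination that fits, subtract, and repeat.
238 − 3×64→46 − 2×16→14 − 3×4→2 − 2×1→0
Count of 64: 3

3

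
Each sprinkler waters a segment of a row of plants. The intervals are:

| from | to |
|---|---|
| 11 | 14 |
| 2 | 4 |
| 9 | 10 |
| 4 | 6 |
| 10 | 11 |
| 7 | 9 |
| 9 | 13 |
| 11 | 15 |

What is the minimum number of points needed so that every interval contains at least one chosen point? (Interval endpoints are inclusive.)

Sort by right endpoint; whenever an interval is uncovered, place a point at its right end.
Sorted: [2,4] [4,6] [7,9] [9,10] [10,11] [9,13] [11,14] [11,15]
{[2,4],[4,6]} hit by 4; {[7,9],[9,10]} hit by 9; {[10,11],[9,13],[11,14],[11,15]} hit by 11.
Points: 4, 9, 11 (3 total).

3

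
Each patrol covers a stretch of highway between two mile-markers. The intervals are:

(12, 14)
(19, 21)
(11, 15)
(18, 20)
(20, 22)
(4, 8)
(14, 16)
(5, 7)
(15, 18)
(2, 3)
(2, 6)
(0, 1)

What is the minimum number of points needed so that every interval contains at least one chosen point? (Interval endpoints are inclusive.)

By right end: [0,1]  [2,3]  [2,6]  [5,7]  [4,8]  [12,14]  [11,15]  [14,16]  [15,18]  [18,20]  [19,21]  [20,22]
[0,1] uncovered → point at 1; [2,3] uncovered → point at 3; [5,7] uncovered → point at 7; [12,14] uncovered → point at 14; [15,18] uncovered → point at 18; [19,21] uncovered → point at 21.
Points: 1, 3, 7, 14, 18, 21 (6 total).

6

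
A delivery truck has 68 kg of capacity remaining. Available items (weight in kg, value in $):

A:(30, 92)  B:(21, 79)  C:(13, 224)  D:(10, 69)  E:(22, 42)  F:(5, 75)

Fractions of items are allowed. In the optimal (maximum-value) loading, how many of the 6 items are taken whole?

4

Ratios (sorted): C 17.23, F 15.00, D 6.90, B 3.76, A 3.07, E 1.91
take C (13 @ 224); take F (5 @ 75); take D (10 @ 69); take B (21 @ 79); take 19/30 of A → 58.27. Capacity used 68/68.
4 item(s) taken whole; one partial (take 19/30 of A).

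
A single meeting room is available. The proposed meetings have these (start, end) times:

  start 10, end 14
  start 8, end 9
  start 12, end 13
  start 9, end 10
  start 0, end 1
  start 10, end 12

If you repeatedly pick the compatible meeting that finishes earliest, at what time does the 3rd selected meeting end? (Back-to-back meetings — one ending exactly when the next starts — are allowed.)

10

Order by finish time; keep every interval that doesn't clash with the previous kept one.
By end time: (0,1), (8,9), (9,10), (10,12), (12,13), (10,14).
Pick (0,1); next start ≥ 1 → (8,9); next start ≥ 9 → (9,10); next start ≥ 10 → (10,12); next start ≥ 12 → (12,13).
Selected: (0,1) (8,9) (9,10) (10,12) (12,13)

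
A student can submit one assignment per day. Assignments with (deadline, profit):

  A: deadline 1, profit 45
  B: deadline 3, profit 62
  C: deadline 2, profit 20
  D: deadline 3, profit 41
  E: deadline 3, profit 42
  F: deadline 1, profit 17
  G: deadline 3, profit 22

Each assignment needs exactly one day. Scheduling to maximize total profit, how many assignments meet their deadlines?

Profit order: B=62 A=45 E=42 D=41 G=22 C=20 F=17
Assign: B→slot 3, A→slot 1, E→slot 2, D skipped, G skipped, C skipped, F skipped.
Slots: [1:A] [2:E] [3:B]
3 of 7 scheduled.

3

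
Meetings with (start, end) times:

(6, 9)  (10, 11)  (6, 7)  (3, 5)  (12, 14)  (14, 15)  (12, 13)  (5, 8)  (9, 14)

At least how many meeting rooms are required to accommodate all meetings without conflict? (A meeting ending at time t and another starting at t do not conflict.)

3

Events (time:±→running): 3:+→1 5:-→0 5:+→1 6:+→2 6:+→3 … peak 3.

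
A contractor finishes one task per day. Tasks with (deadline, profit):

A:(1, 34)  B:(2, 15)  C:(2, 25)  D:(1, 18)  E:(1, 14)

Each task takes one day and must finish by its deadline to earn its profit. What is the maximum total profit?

59

Sort by profit descending; place each in the latest free slot ≤ its deadline.
Profit order: A=34 C=25 D=18 B=15 E=14
Assign: A→slot 1, C→slot 2, D skipped, B skipped, E skipped.
Slots: [1:A] [2:C]
Profit = 34 + 25 = 59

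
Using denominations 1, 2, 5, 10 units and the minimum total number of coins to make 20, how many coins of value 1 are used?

Greedy: take as many of the largest coin as possible, then repeat with the remainder.
20 = 2×10
Count of 1: 0

0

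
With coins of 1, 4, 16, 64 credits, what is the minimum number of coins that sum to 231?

9

231 = 3×64 + 2×16 + 1×4 + 3×1
Total coins = 3 + 2 + 1 + 3 = 9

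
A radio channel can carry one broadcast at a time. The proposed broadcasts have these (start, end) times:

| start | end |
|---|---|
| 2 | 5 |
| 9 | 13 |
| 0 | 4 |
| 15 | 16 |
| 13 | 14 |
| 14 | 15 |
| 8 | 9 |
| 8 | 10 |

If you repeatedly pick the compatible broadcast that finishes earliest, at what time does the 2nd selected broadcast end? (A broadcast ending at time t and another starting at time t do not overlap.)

9

Sorted by end: (0,4)  (2,5)  (8,9)  (8,10)  (9,13)  (13,14)  (14,15)  (15,16)
take (0,4); take (8,9); skip (8,10); take (9,13); take (13,14); take (14,15); take (15,16).
Selected: (0,4) (8,9) (9,13) (13,14) (14,15) (15,16)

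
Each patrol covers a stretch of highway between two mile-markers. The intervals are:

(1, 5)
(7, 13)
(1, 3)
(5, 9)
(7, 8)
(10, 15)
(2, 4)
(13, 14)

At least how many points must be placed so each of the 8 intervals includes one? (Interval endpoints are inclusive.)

3

Process intervals by earliest right end; each time one isn't hit yet, stab at its right endpoint.
Sorted: [1,3] [2,4] [1,5] [7,8] [5,9] [7,13] [13,14] [10,15]
{[1,3],[2,4],[1,5]} hit by 3; {[7,8],[5,9],[7,13]} hit by 8; {[13,14],[10,15]} hit by 14.
Points: 3, 8, 14 (3 total).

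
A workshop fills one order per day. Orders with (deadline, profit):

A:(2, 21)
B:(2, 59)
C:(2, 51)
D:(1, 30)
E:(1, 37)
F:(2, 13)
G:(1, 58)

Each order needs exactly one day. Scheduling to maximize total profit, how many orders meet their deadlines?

2

Sort by profit descending; place each in the latest free slot ≤ its deadline.
By profit: B(d2,59), G(d1,58), C(d2,51), E(d1,37), D(d1,30), A(d2,21), F(d2,13)
B→slot 2; G→slot 1; C skipped; E skipped; D skipped; A skipped; F skipped.
2 of 7 scheduled.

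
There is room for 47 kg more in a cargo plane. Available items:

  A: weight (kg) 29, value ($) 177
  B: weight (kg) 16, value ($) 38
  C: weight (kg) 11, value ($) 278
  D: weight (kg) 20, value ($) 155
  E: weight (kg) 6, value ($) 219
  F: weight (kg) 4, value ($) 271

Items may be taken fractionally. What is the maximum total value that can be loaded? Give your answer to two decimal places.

Greedy by value/weight ratio, highest first.
Ratios (sorted): F 67.75, E 36.50, C 25.27, D 7.75, A 6.10, B 2.38
take F (4 @ 271); take E (6 @ 219); take C (11 @ 278); take D (20 @ 155); take 6/29 of A → 36.62. Capacity used 47/47.
Total value = 959.62

959.62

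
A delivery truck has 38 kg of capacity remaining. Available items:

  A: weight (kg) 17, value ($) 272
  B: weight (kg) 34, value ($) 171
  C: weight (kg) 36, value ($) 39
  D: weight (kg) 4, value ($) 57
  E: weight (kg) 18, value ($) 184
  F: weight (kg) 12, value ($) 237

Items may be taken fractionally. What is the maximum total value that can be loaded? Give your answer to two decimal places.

Greedy by value/weight ratio, highest first.
Order: F (237/12=19.75) > A (272/17=16.00) > D (57/4=14.25) > E (184/18=10.22) > B (171/34=5.03) > C (39/36=1.08)
Fill: take F (12 @ 237) → take A (17 @ 272) → take D (4 @ 57) → take 5/18 of E → 51.11; 38/38 used.
Total value = 617.11

617.11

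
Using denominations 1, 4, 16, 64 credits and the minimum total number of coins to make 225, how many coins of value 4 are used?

0

225 = 3×64 + 2×16 + 1×1
Count of 4: 0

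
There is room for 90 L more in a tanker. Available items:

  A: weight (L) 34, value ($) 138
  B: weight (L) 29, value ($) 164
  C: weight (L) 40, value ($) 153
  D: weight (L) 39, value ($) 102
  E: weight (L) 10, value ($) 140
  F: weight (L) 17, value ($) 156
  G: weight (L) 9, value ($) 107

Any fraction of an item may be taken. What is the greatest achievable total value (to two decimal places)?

668.47

Greedy by value/weight ratio, highest first.
Ratios (sorted): E 14.00, G 11.89, F 9.18, B 5.66, A 4.06, C 3.83, D 2.62
take E (10 @ 140); take G (9 @ 107); take F (17 @ 156); take B (29 @ 164); take 25/34 of A → 101.47. Capacity used 90/90.
Total value = 668.47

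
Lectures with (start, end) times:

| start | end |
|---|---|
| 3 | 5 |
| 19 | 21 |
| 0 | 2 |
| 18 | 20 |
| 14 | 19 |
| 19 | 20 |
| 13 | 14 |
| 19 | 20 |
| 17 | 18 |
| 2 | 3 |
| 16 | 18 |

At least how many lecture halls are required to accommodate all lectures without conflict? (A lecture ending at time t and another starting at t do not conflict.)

Count concurrent intervals with a sweep; the peak is the room count.
Events (time:±→running): 0:+→1 2:-→0 2:+→1 3:-→0 3:+→1 5:-→0 13:+→1 14:-→0 14:+→1 16:+→2 17:+→3 18:-→2 18:-→1 18:+→2 19:-→1 19:+→2 19:+→3 19:+→4 … peak 4.

4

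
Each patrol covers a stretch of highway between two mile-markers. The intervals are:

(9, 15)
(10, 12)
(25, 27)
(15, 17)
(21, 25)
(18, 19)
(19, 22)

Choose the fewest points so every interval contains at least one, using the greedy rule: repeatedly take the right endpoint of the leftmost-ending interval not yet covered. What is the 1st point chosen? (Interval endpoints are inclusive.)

Sorted: [10,12] [9,15] [15,17] [18,19] [19,22] [21,25] [25,27]
{[10,12],[9,15]} hit by 12; {[15,17]} hit by 17; {[18,19],[19,22]} hit by 19; {[21,25],[25,27]} hit by 25.
Points: 12, 17, 19, 25 (4 total).

12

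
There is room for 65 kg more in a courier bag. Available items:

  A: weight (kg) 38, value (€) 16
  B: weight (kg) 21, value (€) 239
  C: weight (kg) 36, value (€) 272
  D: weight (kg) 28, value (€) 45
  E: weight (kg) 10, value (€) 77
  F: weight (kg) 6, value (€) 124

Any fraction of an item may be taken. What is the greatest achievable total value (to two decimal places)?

651.56

Order: F (124/6=20.67) > B (239/21=11.38) > E (77/10=7.70) > C (272/36=7.56) > D (45/28=1.61) > A (16/38=0.42)
Fill: take F (6 @ 124) → take B (21 @ 239) → take E (10 @ 77) → take 28/36 of C → 211.56; 65/65 used.
Total value = 651.56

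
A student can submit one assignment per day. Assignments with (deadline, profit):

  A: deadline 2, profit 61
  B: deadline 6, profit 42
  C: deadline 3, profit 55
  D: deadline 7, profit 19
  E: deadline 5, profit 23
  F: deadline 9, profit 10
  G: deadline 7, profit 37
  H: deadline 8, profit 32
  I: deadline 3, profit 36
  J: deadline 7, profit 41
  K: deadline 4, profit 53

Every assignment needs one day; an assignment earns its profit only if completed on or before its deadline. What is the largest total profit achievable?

367

Take jobs in profit order; each goes to the latest open slot no later than its deadline.
Profit order: A=61 C=55 K=53 B=42 J=41 G=37 I=36 H=32 E=23 D=19 F=10
Assign: A→slot 2, C→slot 3, K→slot 4, B→slot 6, J→slot 7, G→slot 5, I→slot 1, H→slot 8, E skipped, D skipped, F→slot 9.
Slots: [1:I] [2:A] [3:C] [4:K] [5:G] [6:B] [7:J] [8:H] [9:F]
Profit = 36 + 61 + 55 + 53 + 37 + 42 + 41 + 32 + 10 = 367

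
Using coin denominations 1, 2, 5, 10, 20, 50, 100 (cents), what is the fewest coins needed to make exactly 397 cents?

8

Use the largest denomination that fits, subtract, and repeat.
397 = 3×100 + 1×50 + 2×20 + 1×5 + 1×2
Total coins = 3 + 1 + 2 + 1 + 1 = 8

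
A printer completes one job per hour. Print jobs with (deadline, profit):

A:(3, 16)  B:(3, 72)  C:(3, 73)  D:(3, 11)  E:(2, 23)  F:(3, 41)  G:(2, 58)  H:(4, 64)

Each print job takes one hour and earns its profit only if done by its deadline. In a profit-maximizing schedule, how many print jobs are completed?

Profit order: C=73 B=72 H=64 G=58 F=41 E=23 A=16 D=11
Assign: C→slot 3, B→slot 2, H→slot 4, G→slot 1, F skipped, E skipped, A skipped, D skipped.
Slots: [1:G] [2:B] [3:C] [4:H]
4 of 8 scheduled.

4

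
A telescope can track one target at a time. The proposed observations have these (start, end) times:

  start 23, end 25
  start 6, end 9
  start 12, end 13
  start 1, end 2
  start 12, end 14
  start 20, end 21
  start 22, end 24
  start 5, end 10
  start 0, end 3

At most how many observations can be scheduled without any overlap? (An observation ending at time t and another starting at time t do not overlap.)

5

Sorted by end: (1,2)  (0,3)  (6,9)  (5,10)  (12,13)  (12,14)  (20,21)  (22,24)  (23,25)
take (1,2); take (6,9); take (12,13); skip (12,14); take (20,21); take (22,24).
Selected 5 observations.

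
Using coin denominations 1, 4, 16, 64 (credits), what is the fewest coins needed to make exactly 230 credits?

230 − 3×64→38 − 2×16→6 − 1×4→2 − 2×1→0
Total coins = 3 + 2 + 1 + 2 = 8

8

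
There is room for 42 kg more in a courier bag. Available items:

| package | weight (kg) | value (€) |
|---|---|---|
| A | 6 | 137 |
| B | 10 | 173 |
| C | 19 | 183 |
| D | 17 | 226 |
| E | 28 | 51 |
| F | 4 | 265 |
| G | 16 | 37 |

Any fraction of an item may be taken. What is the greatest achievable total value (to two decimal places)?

Greedy by value/weight ratio, highest first.
Ratios (sorted): F 66.25, A 22.83, B 17.30, D 13.29, C 9.63, G 2.31, E 1.82
take F (4 @ 265); take A (6 @ 137); take B (10 @ 173); take D (17 @ 226); take 5/19 of C → 48.16. Capacity used 42/42.
Total value = 849.16

849.16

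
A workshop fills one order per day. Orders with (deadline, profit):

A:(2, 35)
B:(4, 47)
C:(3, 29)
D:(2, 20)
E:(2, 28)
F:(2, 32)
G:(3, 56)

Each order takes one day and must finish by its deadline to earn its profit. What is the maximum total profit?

Take jobs in profit order; each goes to the latest open slot no later than its deadline.
Profit order: G=56 B=47 A=35 F=32 C=29 E=28 D=20
Assign: G→slot 3, B→slot 4, A→slot 2, F→slot 1, C skipped, E skipped, D skipped.
Slots: [1:F] [2:A] [3:G] [4:B]
Profit = 32 + 35 + 56 + 47 = 170

170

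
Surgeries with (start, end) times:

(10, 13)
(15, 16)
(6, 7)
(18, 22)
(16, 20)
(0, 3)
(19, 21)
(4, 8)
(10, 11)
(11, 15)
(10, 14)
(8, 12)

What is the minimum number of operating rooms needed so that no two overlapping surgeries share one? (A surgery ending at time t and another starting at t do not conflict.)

Events (time:±→running): 0:+→1 3:-→0 4:+→1 6:+→2 7:-→1 8:-→0 8:+→1 10:+→2 10:+→3 10:+→4 … peak 4.

4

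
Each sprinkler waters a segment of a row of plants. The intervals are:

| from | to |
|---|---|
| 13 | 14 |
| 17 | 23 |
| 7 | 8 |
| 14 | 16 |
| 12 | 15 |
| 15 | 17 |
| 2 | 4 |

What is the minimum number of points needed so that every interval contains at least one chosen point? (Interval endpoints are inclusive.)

4

Sort by right endpoint; whenever an interval is uncovered, place a point at its right end.
By right end: [2,4]  [7,8]  [13,14]  [12,15]  [14,16]  [15,17]  [17,23]
[2,4] uncovered → point at 4; [7,8] uncovered → point at 8; [13,14] uncovered → point at 14; [15,17] uncovered → point at 17.
Points: 4, 8, 14, 17 (4 total).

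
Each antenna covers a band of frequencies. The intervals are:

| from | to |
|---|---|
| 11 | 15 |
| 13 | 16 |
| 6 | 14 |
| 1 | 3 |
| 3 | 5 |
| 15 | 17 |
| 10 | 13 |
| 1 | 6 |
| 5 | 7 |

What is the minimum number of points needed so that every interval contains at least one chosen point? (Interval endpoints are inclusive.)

4

Process intervals by earliest right end; each time one isn't hit yet, stab at its right endpoint.
By right end: [1,3]  [3,5]  [1,6]  [5,7]  [10,13]  [6,14]  [11,15]  [13,16]  [15,17]
[1,3] uncovered → point at 3; [5,7] uncovered → point at 7; [10,13] uncovered → point at 13; [15,17] uncovered → point at 17.
Points: 3, 7, 13, 17 (4 total).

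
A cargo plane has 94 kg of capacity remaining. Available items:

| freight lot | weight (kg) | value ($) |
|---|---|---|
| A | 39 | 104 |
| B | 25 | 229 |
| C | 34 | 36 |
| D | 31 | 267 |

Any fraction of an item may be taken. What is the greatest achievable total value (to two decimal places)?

Ratios (sorted): B 9.16, D 8.61, A 2.67, C 1.06
take B (25 @ 229); take D (31 @ 267); take 38/39 of A → 101.33. Capacity used 94/94.
Total value = 597.33

597.33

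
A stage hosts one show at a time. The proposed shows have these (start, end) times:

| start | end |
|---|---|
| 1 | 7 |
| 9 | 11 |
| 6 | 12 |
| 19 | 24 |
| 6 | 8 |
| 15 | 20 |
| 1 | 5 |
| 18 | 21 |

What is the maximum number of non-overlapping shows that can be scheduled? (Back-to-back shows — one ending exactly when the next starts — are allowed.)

4

Sort by end time and greedily take each interval whose start is ≥ the last chosen end.
By end time: (1,5), (1,7), (6,8), (9,11), (6,12), (15,20), (18,21), (19,24).
Pick (1,5); next start ≥ 5 → (6,8); next start ≥ 8 → (9,11); next start ≥ 11 → (15,20).
Selected 4 shows.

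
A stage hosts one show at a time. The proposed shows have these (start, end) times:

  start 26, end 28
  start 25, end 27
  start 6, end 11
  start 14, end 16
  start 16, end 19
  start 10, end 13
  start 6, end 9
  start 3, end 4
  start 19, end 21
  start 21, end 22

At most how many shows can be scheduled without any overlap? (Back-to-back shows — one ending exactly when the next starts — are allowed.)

8

By end time: (3,4), (6,9), (6,11), (10,13), (14,16), (16,19), (19,21), (21,22), (25,27), (26,28).
Pick (3,4); next start ≥ 4 → (6,9); next start ≥ 9 → (10,13); next start ≥ 13 → (14,16); next start ≥ 16 → (16,19); next start ≥ 19 → (19,21); next start ≥ 21 → (21,22); next start ≥ 22 → (25,27).
Selected 8 shows.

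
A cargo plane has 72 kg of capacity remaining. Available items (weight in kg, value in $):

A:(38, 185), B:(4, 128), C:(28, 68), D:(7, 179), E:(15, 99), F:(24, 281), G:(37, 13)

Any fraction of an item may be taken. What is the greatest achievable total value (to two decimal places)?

794.11

Order: B (128/4=32.00) > D (179/7=25.57) > F (281/24=11.71) > E (99/15=6.60) > A (185/38=4.87) > C (68/28=2.43) > G (13/37=0.35)
Fill: take B (4 @ 128) → take D (7 @ 179) → take F (24 @ 281) → take E (15 @ 99) → take 22/38 of A → 107.11; 72/72 used.
Total value = 794.11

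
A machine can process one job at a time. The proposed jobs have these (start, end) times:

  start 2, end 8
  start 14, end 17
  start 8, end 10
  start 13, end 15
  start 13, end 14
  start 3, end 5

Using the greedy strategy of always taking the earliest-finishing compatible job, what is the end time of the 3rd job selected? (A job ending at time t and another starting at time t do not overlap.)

14

By end time: (3,5), (2,8), (8,10), (13,14), (13,15), (14,17).
Pick (3,5); next start ≥ 5 → (8,10); next start ≥ 10 → (13,14); next start ≥ 14 → (14,17).
Selected: (3,5) (8,10) (13,14) (14,17)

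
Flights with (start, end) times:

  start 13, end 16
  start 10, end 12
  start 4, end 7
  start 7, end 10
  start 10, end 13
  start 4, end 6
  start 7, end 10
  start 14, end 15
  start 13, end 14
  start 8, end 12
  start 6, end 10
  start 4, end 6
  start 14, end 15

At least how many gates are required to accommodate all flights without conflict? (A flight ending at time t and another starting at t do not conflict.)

starts: [4, 4, 4, 6, 7, 7, 8, 10, 10, 13, 13, 14, 14]
ends:   [6, 6, 7, 10, 10, 10, 12, 12, 13, 14, 15, 15, 16]
s4→1 s4→2 s4→3 e6→2 e6→1 s6→2 e7→1 s7→2 s7→3 s8→4  — peak 4.

4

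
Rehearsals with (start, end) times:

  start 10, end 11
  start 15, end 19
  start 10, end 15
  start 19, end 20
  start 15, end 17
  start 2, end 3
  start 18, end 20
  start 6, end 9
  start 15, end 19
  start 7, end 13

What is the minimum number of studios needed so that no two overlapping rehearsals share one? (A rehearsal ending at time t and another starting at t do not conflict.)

3

Count concurrent intervals with a sweep; the peak is the room count.
starts: [2, 6, 7, 10, 10, 15, 15, 15, 18, 19]
ends:   [3, 9, 11, 13, 15, 17, 19, 19, 20, 20]
s2→1 e3→0 s6→1 s7→2 e9→1 s10→2 s10→3  — peak 3.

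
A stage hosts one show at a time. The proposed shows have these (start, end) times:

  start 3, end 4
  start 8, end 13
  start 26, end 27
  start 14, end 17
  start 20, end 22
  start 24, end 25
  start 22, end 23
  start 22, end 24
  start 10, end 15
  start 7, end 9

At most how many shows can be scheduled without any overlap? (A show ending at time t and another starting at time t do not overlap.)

By end time: (3,4), (7,9), (8,13), (10,15), (14,17), (20,22), (22,23), (22,24), (24,25), (26,27).
Pick (3,4); next start ≥ 4 → (7,9); next start ≥ 9 → (10,15); next start ≥ 15 → (20,22); next start ≥ 22 → (22,23); next start ≥ 23 → (24,25); next start ≥ 25 → (26,27).
Selected 7 shows.

7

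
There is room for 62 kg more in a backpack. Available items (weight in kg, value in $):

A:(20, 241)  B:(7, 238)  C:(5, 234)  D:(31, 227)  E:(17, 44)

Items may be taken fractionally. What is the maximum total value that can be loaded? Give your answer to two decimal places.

932.68

Sort by value per unit weight and fill in that order.
Order: C (234/5=46.80) > B (238/7=34.00) > A (241/20=12.05) > D (227/31=7.32) > E (44/17=2.59)
Fill: take C (5 @ 234) → take B (7 @ 238) → take A (20 @ 241) → take 30/31 of D → 219.68; 62/62 used.
Total value = 932.68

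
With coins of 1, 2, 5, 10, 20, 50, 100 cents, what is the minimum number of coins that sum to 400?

4

Greedy: take as many of the largest coin as possible, then repeat with the remainder.
400 = 4×100
Total coins = 4 = 4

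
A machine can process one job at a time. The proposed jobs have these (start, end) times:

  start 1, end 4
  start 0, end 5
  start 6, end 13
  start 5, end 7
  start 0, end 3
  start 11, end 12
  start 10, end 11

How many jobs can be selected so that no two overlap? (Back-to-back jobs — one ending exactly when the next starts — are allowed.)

Sort by end time and greedily take each interval whose start is ≥ the last chosen end.
Sorted by end: (0,3)  (1,4)  (0,5)  (5,7)  (10,11)  (11,12)  (6,13)
take (0,3); skip (1,4); take (5,7); take (10,11); take (11,12); skip (6,13).
Selected 4 jobs.

4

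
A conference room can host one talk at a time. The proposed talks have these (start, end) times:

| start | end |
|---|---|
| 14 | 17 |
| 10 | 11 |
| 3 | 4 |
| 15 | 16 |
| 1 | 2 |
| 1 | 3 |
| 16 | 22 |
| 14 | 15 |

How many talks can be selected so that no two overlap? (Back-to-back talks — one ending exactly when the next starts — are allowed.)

6

By end time: (1,2), (1,3), (3,4), (10,11), (14,15), (15,16), (14,17), (16,22).
Pick (1,2); next start ≥ 2 → (3,4); next start ≥ 4 → (10,11); next start ≥ 11 → (14,15); next start ≥ 15 → (15,16); next start ≥ 16 → (16,22).
Selected 6 talks.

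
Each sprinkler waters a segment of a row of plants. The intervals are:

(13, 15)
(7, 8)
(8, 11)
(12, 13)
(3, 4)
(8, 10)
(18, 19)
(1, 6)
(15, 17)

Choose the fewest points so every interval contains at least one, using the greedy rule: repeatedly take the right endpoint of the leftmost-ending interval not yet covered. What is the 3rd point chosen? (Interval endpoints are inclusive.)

13

Sort by right endpoint; whenever an interval is uncovered, place a point at its right end.
By right end: [3,4]  [1,6]  [7,8]  [8,10]  [8,11]  [12,13]  [13,15]  [15,17]  [18,19]
[3,4] uncovered → point at 4; [7,8] uncovered → point at 8; [12,13] uncovered → point at 13; [15,17] uncovered → point at 17; [18,19] uncovered → point at 19.
Points: 4, 8, 13, 17, 19 (5 total).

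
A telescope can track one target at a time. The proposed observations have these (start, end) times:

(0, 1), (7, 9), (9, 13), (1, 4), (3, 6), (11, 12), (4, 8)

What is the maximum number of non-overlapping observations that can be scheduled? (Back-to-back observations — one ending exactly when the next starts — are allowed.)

Greedy by earliest finish: after sorting by end time, pick each interval compatible with the last pick.
Sorted by end: (0,1)  (1,4)  (3,6)  (4,8)  (7,9)  (11,12)  (9,13)
take (0,1); take (1,4); take (4,8); take (11,12); skip (9,13).
Selected 4 observations.

4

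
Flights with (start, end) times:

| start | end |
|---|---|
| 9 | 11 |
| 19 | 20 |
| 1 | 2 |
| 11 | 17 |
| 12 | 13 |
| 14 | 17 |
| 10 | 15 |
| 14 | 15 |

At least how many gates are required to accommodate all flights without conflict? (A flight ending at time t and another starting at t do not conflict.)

Count concurrent intervals with a sweep; the peak is the room count.
starts: [1, 9, 10, 11, 12, 14, 14, 19]
ends:   [2, 11, 13, 15, 15, 17, 17, 20]
s1→1 e2→0 s9→1 s10→2 e11→1 s11→2 s12→3 e13→2 s14→3 s14→4  — peak 4.

4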